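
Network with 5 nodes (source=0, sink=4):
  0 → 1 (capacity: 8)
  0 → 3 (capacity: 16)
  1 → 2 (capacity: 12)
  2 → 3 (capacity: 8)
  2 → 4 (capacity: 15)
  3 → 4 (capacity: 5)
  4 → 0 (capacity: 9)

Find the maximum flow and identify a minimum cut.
Max flow = 13, Min cut edges: (0,1), (3,4)

Maximum flow: 13
Minimum cut: (0,1), (3,4)
Partition: S = [0, 3], T = [1, 2, 4]

Max-flow min-cut theorem verified: both equal 13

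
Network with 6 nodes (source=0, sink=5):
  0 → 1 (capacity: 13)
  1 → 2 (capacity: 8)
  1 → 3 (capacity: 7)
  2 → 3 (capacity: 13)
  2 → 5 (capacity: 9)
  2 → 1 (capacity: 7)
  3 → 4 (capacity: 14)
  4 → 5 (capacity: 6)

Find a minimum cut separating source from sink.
Min cut value = 13, edges: (0,1)

Min cut value: 13
Partition: S = [0], T = [1, 2, 3, 4, 5]
Cut edges: (0,1)

By max-flow min-cut theorem, max flow = min cut = 13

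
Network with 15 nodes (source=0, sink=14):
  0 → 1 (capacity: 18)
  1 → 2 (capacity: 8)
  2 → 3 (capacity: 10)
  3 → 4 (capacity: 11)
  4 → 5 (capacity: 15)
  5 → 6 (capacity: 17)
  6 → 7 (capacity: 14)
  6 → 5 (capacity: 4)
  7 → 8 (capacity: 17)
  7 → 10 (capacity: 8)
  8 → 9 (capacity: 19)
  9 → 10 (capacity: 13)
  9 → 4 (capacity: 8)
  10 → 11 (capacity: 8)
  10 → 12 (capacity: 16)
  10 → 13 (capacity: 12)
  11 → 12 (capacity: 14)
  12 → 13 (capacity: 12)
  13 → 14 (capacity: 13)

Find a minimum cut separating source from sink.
Min cut value = 8, edges: (1,2)

Min cut value: 8
Partition: S = [0, 1], T = [2, 3, 4, 5, 6, 7, 8, 9, 10, 11, 12, 13, 14]
Cut edges: (1,2)

By max-flow min-cut theorem, max flow = min cut = 8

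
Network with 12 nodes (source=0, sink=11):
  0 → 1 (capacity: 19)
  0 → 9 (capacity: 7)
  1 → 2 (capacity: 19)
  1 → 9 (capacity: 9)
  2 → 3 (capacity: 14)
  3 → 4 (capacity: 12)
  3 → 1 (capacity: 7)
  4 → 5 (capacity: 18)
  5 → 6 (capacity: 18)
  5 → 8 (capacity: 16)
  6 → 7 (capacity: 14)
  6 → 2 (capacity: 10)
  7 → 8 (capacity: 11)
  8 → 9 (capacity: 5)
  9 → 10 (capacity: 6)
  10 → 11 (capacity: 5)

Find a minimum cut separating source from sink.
Min cut value = 5, edges: (10,11)

Min cut value: 5
Partition: S = [0, 1, 2, 3, 4, 5, 6, 7, 8, 9, 10], T = [11]
Cut edges: (10,11)

By max-flow min-cut theorem, max flow = min cut = 5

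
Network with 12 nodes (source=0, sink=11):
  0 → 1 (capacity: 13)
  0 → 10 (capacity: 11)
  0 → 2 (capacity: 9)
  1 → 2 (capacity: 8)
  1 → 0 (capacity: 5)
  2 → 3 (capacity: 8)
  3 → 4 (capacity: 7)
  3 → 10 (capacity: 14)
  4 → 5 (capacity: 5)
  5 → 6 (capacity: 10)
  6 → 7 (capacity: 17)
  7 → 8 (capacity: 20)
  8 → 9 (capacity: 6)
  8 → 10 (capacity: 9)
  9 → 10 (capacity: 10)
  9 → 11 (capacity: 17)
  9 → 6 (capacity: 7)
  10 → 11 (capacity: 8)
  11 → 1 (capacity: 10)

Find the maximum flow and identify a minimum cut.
Max flow = 13, Min cut edges: (4,5), (10,11)

Maximum flow: 13
Minimum cut: (4,5), (10,11)
Partition: S = [0, 1, 2, 3, 4, 10], T = [5, 6, 7, 8, 9, 11]

Max-flow min-cut theorem verified: both equal 13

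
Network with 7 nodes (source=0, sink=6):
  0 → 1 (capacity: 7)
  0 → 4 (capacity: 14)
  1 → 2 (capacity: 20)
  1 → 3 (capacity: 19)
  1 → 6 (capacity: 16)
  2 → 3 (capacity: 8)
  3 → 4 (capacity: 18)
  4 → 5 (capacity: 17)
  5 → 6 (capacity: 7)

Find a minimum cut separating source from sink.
Min cut value = 14, edges: (0,1), (5,6)

Min cut value: 14
Partition: S = [0, 2, 3, 4, 5], T = [1, 6]
Cut edges: (0,1), (5,6)

By max-flow min-cut theorem, max flow = min cut = 14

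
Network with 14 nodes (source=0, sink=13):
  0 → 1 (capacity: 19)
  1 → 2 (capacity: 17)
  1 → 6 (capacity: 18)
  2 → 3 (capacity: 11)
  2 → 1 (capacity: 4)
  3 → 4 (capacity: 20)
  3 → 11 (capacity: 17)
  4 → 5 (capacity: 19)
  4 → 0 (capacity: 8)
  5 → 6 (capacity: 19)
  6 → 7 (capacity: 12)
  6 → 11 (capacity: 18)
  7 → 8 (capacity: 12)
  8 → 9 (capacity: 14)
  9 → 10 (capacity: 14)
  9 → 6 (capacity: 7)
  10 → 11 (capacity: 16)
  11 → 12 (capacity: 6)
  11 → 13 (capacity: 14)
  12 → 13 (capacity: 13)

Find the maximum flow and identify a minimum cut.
Max flow = 19, Min cut edges: (0,1)

Maximum flow: 19
Minimum cut: (0,1)
Partition: S = [0], T = [1, 2, 3, 4, 5, 6, 7, 8, 9, 10, 11, 12, 13]

Max-flow min-cut theorem verified: both equal 19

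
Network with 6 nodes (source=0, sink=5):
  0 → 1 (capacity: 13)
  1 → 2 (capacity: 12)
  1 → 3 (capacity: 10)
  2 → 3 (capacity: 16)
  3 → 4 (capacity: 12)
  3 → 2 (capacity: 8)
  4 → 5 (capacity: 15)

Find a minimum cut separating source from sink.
Min cut value = 12, edges: (3,4)

Min cut value: 12
Partition: S = [0, 1, 2, 3], T = [4, 5]
Cut edges: (3,4)

By max-flow min-cut theorem, max flow = min cut = 12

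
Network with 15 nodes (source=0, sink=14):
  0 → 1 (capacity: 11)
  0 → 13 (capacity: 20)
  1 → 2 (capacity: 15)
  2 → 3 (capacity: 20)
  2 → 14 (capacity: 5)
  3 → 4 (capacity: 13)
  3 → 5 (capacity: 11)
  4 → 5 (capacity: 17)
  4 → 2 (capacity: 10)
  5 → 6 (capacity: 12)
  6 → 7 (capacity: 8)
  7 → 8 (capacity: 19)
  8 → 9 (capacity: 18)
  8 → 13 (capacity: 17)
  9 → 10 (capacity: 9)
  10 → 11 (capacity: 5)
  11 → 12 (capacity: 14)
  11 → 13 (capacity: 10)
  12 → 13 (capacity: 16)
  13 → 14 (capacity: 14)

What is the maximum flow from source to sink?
Maximum flow = 19

Max flow: 19

Flow assignment:
  0 → 1: 11/11
  0 → 13: 8/20
  1 → 2: 11/15
  2 → 3: 6/20
  2 → 14: 5/5
  3 → 5: 6/11
  5 → 6: 6/12
  6 → 7: 6/8
  7 → 8: 6/19
  8 → 13: 6/17
  13 → 14: 14/14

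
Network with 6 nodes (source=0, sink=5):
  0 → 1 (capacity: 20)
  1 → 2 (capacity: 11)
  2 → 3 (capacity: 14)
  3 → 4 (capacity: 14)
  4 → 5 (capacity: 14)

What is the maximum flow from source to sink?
Maximum flow = 11

Max flow: 11

Flow assignment:
  0 → 1: 11/20
  1 → 2: 11/11
  2 → 3: 11/14
  3 → 4: 11/14
  4 → 5: 11/14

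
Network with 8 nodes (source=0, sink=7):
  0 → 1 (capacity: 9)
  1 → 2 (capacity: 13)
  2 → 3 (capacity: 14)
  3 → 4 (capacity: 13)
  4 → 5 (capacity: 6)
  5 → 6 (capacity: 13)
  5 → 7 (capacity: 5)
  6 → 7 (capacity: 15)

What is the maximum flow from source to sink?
Maximum flow = 6

Max flow: 6

Flow assignment:
  0 → 1: 6/9
  1 → 2: 6/13
  2 → 3: 6/14
  3 → 4: 6/13
  4 → 5: 6/6
  5 → 6: 1/13
  5 → 7: 5/5
  6 → 7: 1/15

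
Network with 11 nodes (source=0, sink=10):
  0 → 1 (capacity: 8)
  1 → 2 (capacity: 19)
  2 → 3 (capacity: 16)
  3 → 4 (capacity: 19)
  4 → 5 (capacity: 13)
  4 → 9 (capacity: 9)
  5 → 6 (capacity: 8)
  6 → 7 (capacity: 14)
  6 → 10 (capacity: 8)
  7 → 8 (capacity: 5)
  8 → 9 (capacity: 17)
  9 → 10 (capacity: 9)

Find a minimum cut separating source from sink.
Min cut value = 8, edges: (0,1)

Min cut value: 8
Partition: S = [0], T = [1, 2, 3, 4, 5, 6, 7, 8, 9, 10]
Cut edges: (0,1)

By max-flow min-cut theorem, max flow = min cut = 8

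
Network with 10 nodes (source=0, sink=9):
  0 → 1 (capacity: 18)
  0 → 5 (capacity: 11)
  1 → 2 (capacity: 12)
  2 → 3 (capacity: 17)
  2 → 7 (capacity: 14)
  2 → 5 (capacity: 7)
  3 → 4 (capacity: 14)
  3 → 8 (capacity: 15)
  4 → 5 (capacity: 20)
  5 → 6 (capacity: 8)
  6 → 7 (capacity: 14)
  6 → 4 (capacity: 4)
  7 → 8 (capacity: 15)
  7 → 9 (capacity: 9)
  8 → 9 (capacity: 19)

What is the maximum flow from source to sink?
Maximum flow = 20

Max flow: 20

Flow assignment:
  0 → 1: 12/18
  0 → 5: 8/11
  1 → 2: 12/12
  2 → 7: 12/14
  5 → 6: 8/8
  6 → 7: 8/14
  7 → 8: 11/15
  7 → 9: 9/9
  8 → 9: 11/19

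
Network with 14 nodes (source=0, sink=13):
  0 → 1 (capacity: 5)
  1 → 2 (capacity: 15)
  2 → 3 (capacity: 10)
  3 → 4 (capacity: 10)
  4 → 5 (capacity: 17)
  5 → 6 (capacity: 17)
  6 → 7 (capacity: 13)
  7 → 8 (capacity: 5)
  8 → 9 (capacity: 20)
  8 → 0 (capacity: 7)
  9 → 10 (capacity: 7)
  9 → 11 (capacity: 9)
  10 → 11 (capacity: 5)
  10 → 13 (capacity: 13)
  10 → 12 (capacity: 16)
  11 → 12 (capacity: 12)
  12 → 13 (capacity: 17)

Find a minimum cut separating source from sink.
Min cut value = 5, edges: (7,8)

Min cut value: 5
Partition: S = [0, 1, 2, 3, 4, 5, 6, 7], T = [8, 9, 10, 11, 12, 13]
Cut edges: (7,8)

By max-flow min-cut theorem, max flow = min cut = 5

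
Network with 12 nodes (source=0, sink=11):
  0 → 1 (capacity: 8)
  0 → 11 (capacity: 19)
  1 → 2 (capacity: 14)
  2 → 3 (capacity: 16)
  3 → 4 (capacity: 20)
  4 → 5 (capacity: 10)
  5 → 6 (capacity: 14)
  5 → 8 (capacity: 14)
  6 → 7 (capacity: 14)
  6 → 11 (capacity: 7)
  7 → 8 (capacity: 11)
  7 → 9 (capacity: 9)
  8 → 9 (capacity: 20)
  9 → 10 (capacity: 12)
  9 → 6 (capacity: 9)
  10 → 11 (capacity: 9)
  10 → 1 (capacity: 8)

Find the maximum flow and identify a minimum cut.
Max flow = 27, Min cut edges: (0,1), (0,11)

Maximum flow: 27
Minimum cut: (0,1), (0,11)
Partition: S = [0], T = [1, 2, 3, 4, 5, 6, 7, 8, 9, 10, 11]

Max-flow min-cut theorem verified: both equal 27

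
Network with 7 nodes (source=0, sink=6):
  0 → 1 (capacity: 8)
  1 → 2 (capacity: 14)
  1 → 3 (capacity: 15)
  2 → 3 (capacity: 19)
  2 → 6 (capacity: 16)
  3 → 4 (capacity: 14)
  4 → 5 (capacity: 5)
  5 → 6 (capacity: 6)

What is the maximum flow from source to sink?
Maximum flow = 8

Max flow: 8

Flow assignment:
  0 → 1: 8/8
  1 → 2: 8/14
  2 → 6: 8/16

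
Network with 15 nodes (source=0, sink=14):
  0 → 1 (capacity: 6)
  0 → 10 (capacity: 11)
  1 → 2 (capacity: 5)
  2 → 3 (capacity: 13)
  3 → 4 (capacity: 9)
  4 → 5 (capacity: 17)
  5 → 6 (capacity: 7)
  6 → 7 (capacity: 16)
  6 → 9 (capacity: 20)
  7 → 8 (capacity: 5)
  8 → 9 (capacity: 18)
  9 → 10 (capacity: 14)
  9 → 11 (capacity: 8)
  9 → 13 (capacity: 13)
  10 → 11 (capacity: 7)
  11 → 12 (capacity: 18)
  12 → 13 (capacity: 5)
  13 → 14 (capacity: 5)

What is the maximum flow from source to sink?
Maximum flow = 5

Max flow: 5

Flow assignment:
  0 → 1: 5/6
  1 → 2: 5/5
  2 → 3: 5/13
  3 → 4: 5/9
  4 → 5: 5/17
  5 → 6: 5/7
  6 → 9: 5/20
  9 → 10: 5/14
  10 → 11: 5/7
  11 → 12: 5/18
  12 → 13: 5/5
  13 → 14: 5/5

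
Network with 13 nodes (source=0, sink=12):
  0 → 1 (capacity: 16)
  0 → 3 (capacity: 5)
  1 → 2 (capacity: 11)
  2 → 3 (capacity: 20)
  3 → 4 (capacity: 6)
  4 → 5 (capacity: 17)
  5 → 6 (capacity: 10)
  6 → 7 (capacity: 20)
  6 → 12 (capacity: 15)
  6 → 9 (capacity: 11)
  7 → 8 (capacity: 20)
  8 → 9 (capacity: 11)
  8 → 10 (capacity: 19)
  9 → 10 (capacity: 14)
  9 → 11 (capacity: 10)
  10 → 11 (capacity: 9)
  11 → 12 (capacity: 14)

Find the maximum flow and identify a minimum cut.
Max flow = 6, Min cut edges: (3,4)

Maximum flow: 6
Minimum cut: (3,4)
Partition: S = [0, 1, 2, 3], T = [4, 5, 6, 7, 8, 9, 10, 11, 12]

Max-flow min-cut theorem verified: both equal 6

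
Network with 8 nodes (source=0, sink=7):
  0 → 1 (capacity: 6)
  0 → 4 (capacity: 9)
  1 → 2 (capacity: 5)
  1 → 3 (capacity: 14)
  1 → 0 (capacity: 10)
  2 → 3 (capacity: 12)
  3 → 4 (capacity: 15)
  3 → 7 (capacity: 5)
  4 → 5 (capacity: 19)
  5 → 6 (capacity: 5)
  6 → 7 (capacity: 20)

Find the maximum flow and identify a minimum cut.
Max flow = 10, Min cut edges: (3,7), (5,6)

Maximum flow: 10
Minimum cut: (3,7), (5,6)
Partition: S = [0, 1, 2, 3, 4, 5], T = [6, 7]

Max-flow min-cut theorem verified: both equal 10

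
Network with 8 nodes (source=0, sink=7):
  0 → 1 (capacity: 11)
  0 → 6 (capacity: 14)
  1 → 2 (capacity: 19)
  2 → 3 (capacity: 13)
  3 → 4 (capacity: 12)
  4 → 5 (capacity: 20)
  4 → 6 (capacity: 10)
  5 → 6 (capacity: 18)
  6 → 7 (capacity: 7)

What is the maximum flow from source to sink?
Maximum flow = 7

Max flow: 7

Flow assignment:
  0 → 1: 7/11
  1 → 2: 7/19
  2 → 3: 7/13
  3 → 4: 7/12
  4 → 5: 1/20
  4 → 6: 6/10
  5 → 6: 1/18
  6 → 7: 7/7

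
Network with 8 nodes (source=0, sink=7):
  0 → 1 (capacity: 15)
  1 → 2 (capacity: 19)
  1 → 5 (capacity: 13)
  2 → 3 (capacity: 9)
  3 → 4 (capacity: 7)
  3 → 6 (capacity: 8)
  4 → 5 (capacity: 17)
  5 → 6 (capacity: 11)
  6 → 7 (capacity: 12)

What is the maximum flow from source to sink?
Maximum flow = 12

Max flow: 12

Flow assignment:
  0 → 1: 12/15
  1 → 2: 1/19
  1 → 5: 11/13
  2 → 3: 1/9
  3 → 6: 1/8
  5 → 6: 11/11
  6 → 7: 12/12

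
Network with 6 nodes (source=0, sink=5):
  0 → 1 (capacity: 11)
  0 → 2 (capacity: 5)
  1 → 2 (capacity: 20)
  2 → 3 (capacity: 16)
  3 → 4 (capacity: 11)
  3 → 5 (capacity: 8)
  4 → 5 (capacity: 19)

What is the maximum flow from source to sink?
Maximum flow = 16

Max flow: 16

Flow assignment:
  0 → 1: 11/11
  0 → 2: 5/5
  1 → 2: 11/20
  2 → 3: 16/16
  3 → 4: 8/11
  3 → 5: 8/8
  4 → 5: 8/19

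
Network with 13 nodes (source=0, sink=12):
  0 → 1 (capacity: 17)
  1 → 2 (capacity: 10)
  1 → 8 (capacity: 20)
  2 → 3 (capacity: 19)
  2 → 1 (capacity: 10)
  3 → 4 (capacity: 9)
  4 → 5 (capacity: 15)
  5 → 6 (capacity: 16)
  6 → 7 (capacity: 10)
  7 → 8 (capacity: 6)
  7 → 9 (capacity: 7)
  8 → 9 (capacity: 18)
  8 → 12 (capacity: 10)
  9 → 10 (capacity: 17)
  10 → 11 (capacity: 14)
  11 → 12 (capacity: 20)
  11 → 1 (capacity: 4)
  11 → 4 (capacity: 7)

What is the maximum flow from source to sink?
Maximum flow = 17

Max flow: 17

Flow assignment:
  0 → 1: 17/17
  1 → 8: 17/20
  8 → 9: 7/18
  8 → 12: 10/10
  9 → 10: 7/17
  10 → 11: 7/14
  11 → 12: 7/20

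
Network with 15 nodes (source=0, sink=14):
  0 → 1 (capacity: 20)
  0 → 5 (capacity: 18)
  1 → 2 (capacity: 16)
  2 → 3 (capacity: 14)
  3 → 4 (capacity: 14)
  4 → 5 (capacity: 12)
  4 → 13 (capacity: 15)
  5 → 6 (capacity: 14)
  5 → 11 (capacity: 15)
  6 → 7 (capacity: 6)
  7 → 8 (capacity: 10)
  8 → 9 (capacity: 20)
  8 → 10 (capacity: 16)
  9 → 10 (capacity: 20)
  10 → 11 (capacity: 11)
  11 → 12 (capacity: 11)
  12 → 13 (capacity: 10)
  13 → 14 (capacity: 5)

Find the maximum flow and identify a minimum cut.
Max flow = 5, Min cut edges: (13,14)

Maximum flow: 5
Minimum cut: (13,14)
Partition: S = [0, 1, 2, 3, 4, 5, 6, 7, 8, 9, 10, 11, 12, 13], T = [14]

Max-flow min-cut theorem verified: both equal 5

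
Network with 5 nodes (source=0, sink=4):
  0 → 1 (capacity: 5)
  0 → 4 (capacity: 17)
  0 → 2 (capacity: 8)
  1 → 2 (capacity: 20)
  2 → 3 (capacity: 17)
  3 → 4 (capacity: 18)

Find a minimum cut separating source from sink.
Min cut value = 30, edges: (0,1), (0,4), (0,2)

Min cut value: 30
Partition: S = [0], T = [1, 2, 3, 4]
Cut edges: (0,1), (0,4), (0,2)

By max-flow min-cut theorem, max flow = min cut = 30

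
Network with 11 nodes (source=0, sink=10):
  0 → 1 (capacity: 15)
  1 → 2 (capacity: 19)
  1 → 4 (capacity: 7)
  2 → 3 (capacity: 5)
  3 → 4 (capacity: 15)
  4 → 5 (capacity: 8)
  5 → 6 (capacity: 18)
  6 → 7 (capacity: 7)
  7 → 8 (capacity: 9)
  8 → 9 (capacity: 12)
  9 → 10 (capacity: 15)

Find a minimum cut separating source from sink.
Min cut value = 7, edges: (6,7)

Min cut value: 7
Partition: S = [0, 1, 2, 3, 4, 5, 6], T = [7, 8, 9, 10]
Cut edges: (6,7)

By max-flow min-cut theorem, max flow = min cut = 7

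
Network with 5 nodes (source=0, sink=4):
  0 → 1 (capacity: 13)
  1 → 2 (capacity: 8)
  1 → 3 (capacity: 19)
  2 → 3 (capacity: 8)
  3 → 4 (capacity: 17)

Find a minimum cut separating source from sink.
Min cut value = 13, edges: (0,1)

Min cut value: 13
Partition: S = [0], T = [1, 2, 3, 4]
Cut edges: (0,1)

By max-flow min-cut theorem, max flow = min cut = 13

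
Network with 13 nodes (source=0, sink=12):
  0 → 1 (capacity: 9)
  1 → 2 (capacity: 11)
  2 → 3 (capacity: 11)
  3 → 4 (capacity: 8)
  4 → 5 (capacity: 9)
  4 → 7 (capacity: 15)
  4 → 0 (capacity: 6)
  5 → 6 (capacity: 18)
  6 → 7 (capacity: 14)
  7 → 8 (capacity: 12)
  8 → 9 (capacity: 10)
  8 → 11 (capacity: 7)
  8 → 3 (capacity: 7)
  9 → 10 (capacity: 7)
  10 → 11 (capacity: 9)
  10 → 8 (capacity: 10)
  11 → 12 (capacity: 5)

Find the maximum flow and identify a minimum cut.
Max flow = 5, Min cut edges: (11,12)

Maximum flow: 5
Minimum cut: (11,12)
Partition: S = [0, 1, 2, 3, 4, 5, 6, 7, 8, 9, 10, 11], T = [12]

Max-flow min-cut theorem verified: both equal 5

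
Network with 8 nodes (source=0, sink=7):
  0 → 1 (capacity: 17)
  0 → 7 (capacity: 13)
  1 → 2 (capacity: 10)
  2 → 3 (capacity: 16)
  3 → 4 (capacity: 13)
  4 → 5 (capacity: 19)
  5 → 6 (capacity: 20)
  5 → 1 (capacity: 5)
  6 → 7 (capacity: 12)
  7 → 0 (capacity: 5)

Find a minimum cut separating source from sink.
Min cut value = 23, edges: (0,7), (1,2)

Min cut value: 23
Partition: S = [0, 1], T = [2, 3, 4, 5, 6, 7]
Cut edges: (0,7), (1,2)

By max-flow min-cut theorem, max flow = min cut = 23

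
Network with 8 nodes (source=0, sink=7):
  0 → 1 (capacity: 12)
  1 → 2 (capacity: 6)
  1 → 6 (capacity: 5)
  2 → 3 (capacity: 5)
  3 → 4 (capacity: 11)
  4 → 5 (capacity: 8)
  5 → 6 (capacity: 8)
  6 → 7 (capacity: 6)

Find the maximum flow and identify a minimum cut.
Max flow = 6, Min cut edges: (6,7)

Maximum flow: 6
Minimum cut: (6,7)
Partition: S = [0, 1, 2, 3, 4, 5, 6], T = [7]

Max-flow min-cut theorem verified: both equal 6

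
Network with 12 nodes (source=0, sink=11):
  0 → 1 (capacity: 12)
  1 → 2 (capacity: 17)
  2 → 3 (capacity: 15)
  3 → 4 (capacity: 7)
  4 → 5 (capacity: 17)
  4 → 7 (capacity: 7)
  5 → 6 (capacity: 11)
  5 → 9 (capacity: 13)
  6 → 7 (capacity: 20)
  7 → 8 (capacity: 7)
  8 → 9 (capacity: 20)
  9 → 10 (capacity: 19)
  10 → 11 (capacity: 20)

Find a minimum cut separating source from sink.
Min cut value = 7, edges: (3,4)

Min cut value: 7
Partition: S = [0, 1, 2, 3], T = [4, 5, 6, 7, 8, 9, 10, 11]
Cut edges: (3,4)

By max-flow min-cut theorem, max flow = min cut = 7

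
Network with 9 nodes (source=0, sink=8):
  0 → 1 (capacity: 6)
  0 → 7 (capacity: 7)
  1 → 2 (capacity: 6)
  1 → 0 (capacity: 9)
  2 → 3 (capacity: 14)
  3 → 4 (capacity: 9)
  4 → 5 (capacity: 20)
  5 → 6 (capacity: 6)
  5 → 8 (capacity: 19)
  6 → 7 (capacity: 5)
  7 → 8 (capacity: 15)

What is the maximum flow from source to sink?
Maximum flow = 13

Max flow: 13

Flow assignment:
  0 → 1: 6/6
  0 → 7: 7/7
  1 → 2: 6/6
  2 → 3: 6/14
  3 → 4: 6/9
  4 → 5: 6/20
  5 → 8: 6/19
  7 → 8: 7/15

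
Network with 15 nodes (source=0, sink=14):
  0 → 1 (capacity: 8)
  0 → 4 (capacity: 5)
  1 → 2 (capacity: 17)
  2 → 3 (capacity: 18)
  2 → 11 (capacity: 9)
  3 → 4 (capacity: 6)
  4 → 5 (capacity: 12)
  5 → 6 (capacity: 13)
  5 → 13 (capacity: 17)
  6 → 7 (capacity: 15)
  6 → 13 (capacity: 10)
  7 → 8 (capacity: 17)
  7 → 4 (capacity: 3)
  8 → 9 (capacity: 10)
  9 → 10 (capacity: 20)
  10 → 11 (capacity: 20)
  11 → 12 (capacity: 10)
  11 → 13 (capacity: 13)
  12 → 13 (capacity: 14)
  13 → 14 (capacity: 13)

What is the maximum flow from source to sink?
Maximum flow = 13

Max flow: 13

Flow assignment:
  0 → 1: 8/8
  0 → 4: 5/5
  1 → 2: 8/17
  2 → 11: 8/9
  4 → 5: 5/12
  5 → 13: 5/17
  11 → 13: 8/13
  13 → 14: 13/13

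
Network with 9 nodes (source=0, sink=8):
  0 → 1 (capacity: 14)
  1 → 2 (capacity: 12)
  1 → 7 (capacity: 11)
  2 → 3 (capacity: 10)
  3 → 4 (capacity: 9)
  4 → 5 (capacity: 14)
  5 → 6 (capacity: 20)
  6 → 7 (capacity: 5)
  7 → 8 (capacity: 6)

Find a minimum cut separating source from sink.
Min cut value = 6, edges: (7,8)

Min cut value: 6
Partition: S = [0, 1, 2, 3, 4, 5, 6, 7], T = [8]
Cut edges: (7,8)

By max-flow min-cut theorem, max flow = min cut = 6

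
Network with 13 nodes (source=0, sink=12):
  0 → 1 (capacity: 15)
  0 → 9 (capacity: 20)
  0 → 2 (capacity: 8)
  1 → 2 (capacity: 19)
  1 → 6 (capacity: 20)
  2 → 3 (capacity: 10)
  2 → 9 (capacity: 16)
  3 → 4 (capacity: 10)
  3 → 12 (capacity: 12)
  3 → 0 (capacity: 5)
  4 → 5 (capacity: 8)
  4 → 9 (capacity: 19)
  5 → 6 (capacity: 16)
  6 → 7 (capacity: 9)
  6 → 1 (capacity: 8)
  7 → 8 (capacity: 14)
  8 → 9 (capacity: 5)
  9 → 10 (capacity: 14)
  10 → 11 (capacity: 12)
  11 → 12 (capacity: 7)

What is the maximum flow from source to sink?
Maximum flow = 17

Max flow: 17

Flow assignment:
  0 → 1: 10/15
  0 → 9: 7/20
  1 → 2: 10/19
  2 → 3: 10/10
  3 → 12: 10/12
  9 → 10: 7/14
  10 → 11: 7/12
  11 → 12: 7/7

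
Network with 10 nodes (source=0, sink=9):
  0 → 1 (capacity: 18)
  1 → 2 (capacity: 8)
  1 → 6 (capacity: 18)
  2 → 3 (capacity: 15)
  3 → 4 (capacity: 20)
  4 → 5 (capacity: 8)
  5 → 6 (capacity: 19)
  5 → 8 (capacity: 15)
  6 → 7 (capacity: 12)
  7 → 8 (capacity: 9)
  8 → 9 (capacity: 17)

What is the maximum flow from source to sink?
Maximum flow = 17

Max flow: 17

Flow assignment:
  0 → 1: 17/18
  1 → 2: 8/8
  1 → 6: 9/18
  2 → 3: 8/15
  3 → 4: 8/20
  4 → 5: 8/8
  5 → 8: 8/15
  6 → 7: 9/12
  7 → 8: 9/9
  8 → 9: 17/17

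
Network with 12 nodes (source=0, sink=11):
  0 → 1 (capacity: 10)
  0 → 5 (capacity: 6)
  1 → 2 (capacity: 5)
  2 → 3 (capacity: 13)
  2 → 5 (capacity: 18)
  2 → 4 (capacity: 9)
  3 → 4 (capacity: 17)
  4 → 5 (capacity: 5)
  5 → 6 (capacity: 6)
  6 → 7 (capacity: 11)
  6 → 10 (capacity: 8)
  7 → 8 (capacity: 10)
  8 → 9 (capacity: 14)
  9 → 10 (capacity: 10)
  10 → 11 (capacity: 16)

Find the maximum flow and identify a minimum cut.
Max flow = 6, Min cut edges: (5,6)

Maximum flow: 6
Minimum cut: (5,6)
Partition: S = [0, 1, 2, 3, 4, 5], T = [6, 7, 8, 9, 10, 11]

Max-flow min-cut theorem verified: both equal 6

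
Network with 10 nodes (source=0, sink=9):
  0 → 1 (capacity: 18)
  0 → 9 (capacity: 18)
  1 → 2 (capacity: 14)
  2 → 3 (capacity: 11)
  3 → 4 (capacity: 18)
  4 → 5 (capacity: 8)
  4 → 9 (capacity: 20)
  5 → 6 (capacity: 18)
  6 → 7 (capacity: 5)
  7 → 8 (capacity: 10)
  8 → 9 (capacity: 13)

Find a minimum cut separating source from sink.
Min cut value = 29, edges: (0,9), (2,3)

Min cut value: 29
Partition: S = [0, 1, 2], T = [3, 4, 5, 6, 7, 8, 9]
Cut edges: (0,9), (2,3)

By max-flow min-cut theorem, max flow = min cut = 29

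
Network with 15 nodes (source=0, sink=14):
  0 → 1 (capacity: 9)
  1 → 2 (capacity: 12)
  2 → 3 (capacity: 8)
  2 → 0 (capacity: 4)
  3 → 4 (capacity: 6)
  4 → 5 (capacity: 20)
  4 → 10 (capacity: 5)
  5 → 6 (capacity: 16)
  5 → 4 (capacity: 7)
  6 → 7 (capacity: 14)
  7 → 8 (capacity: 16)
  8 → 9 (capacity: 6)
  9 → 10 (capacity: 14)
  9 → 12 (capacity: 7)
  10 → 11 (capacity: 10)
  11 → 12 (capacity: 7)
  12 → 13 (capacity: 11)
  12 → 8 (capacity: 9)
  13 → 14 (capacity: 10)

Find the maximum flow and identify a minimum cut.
Max flow = 6, Min cut edges: (3,4)

Maximum flow: 6
Minimum cut: (3,4)
Partition: S = [0, 1, 2, 3], T = [4, 5, 6, 7, 8, 9, 10, 11, 12, 13, 14]

Max-flow min-cut theorem verified: both equal 6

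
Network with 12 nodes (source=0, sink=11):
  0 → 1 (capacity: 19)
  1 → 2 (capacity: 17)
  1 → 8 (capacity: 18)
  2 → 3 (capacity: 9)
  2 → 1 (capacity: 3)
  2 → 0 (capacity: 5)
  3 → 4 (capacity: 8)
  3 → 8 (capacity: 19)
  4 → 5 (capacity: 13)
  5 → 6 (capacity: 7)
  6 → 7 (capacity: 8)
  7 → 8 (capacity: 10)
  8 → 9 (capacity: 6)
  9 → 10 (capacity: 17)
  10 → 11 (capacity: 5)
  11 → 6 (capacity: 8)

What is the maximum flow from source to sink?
Maximum flow = 5

Max flow: 5

Flow assignment:
  0 → 1: 6/19
  1 → 2: 1/17
  1 → 8: 5/18
  2 → 0: 1/5
  8 → 9: 5/6
  9 → 10: 5/17
  10 → 11: 5/5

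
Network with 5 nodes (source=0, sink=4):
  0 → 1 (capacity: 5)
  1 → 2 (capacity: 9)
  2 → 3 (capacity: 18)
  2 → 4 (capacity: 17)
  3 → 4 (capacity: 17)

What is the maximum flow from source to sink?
Maximum flow = 5

Max flow: 5

Flow assignment:
  0 → 1: 5/5
  1 → 2: 5/9
  2 → 4: 5/17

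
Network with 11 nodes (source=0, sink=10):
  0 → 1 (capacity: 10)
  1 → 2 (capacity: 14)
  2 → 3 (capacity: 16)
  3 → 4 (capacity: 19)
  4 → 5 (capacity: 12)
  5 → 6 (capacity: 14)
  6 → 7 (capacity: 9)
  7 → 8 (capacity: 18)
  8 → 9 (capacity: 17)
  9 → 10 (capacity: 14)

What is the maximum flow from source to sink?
Maximum flow = 9

Max flow: 9

Flow assignment:
  0 → 1: 9/10
  1 → 2: 9/14
  2 → 3: 9/16
  3 → 4: 9/19
  4 → 5: 9/12
  5 → 6: 9/14
  6 → 7: 9/9
  7 → 8: 9/18
  8 → 9: 9/17
  9 → 10: 9/14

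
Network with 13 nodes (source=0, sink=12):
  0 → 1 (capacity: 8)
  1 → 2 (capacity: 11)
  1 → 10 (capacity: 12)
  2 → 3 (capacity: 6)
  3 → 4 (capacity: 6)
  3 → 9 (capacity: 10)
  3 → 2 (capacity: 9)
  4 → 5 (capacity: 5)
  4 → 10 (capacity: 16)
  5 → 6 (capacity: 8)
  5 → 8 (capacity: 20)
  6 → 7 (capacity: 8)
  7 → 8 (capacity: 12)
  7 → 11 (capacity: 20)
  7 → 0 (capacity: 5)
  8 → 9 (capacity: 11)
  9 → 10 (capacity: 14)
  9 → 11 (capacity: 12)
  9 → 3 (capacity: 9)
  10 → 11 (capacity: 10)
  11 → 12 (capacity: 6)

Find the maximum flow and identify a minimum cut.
Max flow = 6, Min cut edges: (11,12)

Maximum flow: 6
Minimum cut: (11,12)
Partition: S = [0, 1, 2, 3, 4, 5, 6, 7, 8, 9, 10, 11], T = [12]

Max-flow min-cut theorem verified: both equal 6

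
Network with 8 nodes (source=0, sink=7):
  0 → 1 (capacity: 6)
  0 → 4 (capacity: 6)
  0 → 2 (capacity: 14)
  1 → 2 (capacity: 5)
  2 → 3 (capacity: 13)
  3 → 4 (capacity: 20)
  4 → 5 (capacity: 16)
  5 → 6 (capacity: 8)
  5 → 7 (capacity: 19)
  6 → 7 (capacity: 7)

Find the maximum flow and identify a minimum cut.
Max flow = 16, Min cut edges: (4,5)

Maximum flow: 16
Minimum cut: (4,5)
Partition: S = [0, 1, 2, 3, 4], T = [5, 6, 7]

Max-flow min-cut theorem verified: both equal 16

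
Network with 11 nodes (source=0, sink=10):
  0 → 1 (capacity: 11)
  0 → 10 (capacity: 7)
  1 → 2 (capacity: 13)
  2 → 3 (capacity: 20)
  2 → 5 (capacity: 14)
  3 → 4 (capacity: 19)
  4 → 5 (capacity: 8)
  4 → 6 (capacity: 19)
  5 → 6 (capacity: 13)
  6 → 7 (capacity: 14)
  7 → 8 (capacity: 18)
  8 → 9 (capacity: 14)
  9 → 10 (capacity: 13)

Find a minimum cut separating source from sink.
Min cut value = 18, edges: (0,1), (0,10)

Min cut value: 18
Partition: S = [0], T = [1, 2, 3, 4, 5, 6, 7, 8, 9, 10]
Cut edges: (0,1), (0,10)

By max-flow min-cut theorem, max flow = min cut = 18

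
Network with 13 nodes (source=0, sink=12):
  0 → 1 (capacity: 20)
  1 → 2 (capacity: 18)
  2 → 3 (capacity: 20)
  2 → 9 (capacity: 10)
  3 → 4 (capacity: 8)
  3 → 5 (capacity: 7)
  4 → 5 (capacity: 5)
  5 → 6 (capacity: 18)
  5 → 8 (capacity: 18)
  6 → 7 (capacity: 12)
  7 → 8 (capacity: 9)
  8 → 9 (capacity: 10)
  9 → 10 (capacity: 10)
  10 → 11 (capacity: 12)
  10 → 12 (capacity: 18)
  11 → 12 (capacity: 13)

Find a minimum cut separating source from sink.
Min cut value = 10, edges: (9,10)

Min cut value: 10
Partition: S = [0, 1, 2, 3, 4, 5, 6, 7, 8, 9], T = [10, 11, 12]
Cut edges: (9,10)

By max-flow min-cut theorem, max flow = min cut = 10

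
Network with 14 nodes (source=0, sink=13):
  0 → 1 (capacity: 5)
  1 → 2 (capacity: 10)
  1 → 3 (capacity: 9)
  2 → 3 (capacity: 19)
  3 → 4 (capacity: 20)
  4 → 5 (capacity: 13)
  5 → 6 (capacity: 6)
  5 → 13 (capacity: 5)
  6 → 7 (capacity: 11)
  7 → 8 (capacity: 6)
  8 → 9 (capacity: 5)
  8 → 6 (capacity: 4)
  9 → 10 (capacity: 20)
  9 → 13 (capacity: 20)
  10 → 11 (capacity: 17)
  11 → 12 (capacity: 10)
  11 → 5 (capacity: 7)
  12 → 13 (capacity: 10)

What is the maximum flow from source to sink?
Maximum flow = 5

Max flow: 5

Flow assignment:
  0 → 1: 5/5
  1 → 3: 5/9
  3 → 4: 5/20
  4 → 5: 5/13
  5 → 13: 5/5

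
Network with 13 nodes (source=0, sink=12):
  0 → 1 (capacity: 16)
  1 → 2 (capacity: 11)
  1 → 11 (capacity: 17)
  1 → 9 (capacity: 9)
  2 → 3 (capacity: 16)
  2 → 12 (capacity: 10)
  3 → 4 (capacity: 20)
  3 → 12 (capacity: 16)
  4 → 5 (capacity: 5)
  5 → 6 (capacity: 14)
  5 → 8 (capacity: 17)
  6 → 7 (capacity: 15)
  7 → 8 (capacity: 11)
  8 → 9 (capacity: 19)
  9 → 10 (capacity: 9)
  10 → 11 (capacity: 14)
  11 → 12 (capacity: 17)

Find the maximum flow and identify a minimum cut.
Max flow = 16, Min cut edges: (0,1)

Maximum flow: 16
Minimum cut: (0,1)
Partition: S = [0], T = [1, 2, 3, 4, 5, 6, 7, 8, 9, 10, 11, 12]

Max-flow min-cut theorem verified: both equal 16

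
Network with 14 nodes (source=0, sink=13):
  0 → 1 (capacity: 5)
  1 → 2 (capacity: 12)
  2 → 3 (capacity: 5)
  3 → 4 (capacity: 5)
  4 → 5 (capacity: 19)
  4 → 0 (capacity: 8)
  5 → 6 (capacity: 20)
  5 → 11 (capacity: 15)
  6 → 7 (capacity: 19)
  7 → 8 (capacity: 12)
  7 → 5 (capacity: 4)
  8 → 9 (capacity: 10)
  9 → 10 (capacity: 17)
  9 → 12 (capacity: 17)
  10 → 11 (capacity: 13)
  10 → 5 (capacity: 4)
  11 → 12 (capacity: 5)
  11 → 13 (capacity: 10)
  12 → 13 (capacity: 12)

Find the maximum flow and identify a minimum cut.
Max flow = 5, Min cut edges: (3,4)

Maximum flow: 5
Minimum cut: (3,4)
Partition: S = [0, 1, 2, 3], T = [4, 5, 6, 7, 8, 9, 10, 11, 12, 13]

Max-flow min-cut theorem verified: both equal 5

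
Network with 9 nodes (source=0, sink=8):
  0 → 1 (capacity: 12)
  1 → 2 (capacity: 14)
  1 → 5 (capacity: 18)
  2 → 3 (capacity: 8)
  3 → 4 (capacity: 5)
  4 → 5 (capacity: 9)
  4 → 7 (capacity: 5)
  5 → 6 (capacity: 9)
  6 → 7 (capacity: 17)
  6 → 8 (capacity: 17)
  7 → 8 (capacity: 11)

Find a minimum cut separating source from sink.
Min cut value = 12, edges: (0,1)

Min cut value: 12
Partition: S = [0], T = [1, 2, 3, 4, 5, 6, 7, 8]
Cut edges: (0,1)

By max-flow min-cut theorem, max flow = min cut = 12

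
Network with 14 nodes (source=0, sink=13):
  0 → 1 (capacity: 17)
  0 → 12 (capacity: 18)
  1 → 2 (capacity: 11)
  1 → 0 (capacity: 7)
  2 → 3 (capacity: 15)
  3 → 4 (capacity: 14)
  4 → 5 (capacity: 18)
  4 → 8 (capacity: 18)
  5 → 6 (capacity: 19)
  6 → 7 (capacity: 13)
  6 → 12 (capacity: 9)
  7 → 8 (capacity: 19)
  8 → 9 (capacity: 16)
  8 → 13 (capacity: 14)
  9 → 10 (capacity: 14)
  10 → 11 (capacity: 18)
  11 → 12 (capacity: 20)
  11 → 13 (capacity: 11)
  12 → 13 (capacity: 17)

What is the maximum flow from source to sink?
Maximum flow = 28

Max flow: 28

Flow assignment:
  0 → 1: 11/17
  0 → 12: 17/18
  1 → 2: 11/11
  2 → 3: 11/15
  3 → 4: 11/14
  4 → 8: 11/18
  8 → 13: 11/14
  12 → 13: 17/17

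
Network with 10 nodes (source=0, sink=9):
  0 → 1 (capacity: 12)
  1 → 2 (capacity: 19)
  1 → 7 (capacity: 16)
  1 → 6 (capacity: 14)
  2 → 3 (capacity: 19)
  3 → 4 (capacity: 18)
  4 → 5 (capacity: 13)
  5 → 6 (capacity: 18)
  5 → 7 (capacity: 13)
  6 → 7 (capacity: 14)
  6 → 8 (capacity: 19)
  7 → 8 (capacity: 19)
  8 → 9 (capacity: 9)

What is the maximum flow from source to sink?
Maximum flow = 9

Max flow: 9

Flow assignment:
  0 → 1: 9/12
  1 → 7: 9/16
  7 → 8: 9/19
  8 → 9: 9/9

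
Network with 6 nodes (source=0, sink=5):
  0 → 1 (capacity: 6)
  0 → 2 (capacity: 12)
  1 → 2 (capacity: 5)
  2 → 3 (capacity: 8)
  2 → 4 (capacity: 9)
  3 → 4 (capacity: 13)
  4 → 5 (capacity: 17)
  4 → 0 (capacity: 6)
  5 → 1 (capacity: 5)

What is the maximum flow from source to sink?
Maximum flow = 17

Max flow: 17

Flow assignment:
  0 → 1: 5/6
  0 → 2: 12/12
  1 → 2: 5/5
  2 → 3: 8/8
  2 → 4: 9/9
  3 → 4: 8/13
  4 → 5: 17/17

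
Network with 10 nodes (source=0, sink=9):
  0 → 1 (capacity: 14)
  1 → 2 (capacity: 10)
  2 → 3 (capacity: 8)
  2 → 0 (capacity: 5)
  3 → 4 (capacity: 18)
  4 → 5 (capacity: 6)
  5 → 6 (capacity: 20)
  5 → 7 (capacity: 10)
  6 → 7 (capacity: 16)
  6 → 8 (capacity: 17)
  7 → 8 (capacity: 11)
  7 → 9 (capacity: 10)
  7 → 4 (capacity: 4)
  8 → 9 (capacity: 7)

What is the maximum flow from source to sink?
Maximum flow = 6

Max flow: 6

Flow assignment:
  0 → 1: 10/14
  1 → 2: 10/10
  2 → 3: 6/8
  2 → 0: 4/5
  3 → 4: 6/18
  4 → 5: 6/6
  5 → 7: 6/10
  7 → 9: 6/10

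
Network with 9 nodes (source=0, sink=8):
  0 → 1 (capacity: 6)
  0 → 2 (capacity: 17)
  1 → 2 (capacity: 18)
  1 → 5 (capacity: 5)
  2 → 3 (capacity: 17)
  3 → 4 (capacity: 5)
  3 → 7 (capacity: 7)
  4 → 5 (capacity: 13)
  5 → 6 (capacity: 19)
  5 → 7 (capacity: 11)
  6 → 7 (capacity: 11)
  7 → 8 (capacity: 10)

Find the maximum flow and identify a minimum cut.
Max flow = 10, Min cut edges: (7,8)

Maximum flow: 10
Minimum cut: (7,8)
Partition: S = [0, 1, 2, 3, 4, 5, 6, 7], T = [8]

Max-flow min-cut theorem verified: both equal 10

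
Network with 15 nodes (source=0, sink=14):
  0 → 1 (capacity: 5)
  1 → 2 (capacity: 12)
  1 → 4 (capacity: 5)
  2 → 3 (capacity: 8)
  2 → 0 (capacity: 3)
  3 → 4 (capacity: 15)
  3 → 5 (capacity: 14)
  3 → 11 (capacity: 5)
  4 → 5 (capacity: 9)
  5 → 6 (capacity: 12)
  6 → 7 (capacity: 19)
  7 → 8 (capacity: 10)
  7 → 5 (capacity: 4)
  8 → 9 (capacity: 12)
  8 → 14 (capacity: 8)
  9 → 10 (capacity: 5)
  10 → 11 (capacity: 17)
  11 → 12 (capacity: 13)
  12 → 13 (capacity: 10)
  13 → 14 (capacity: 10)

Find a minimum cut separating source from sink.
Min cut value = 5, edges: (0,1)

Min cut value: 5
Partition: S = [0], T = [1, 2, 3, 4, 5, 6, 7, 8, 9, 10, 11, 12, 13, 14]
Cut edges: (0,1)

By max-flow min-cut theorem, max flow = min cut = 5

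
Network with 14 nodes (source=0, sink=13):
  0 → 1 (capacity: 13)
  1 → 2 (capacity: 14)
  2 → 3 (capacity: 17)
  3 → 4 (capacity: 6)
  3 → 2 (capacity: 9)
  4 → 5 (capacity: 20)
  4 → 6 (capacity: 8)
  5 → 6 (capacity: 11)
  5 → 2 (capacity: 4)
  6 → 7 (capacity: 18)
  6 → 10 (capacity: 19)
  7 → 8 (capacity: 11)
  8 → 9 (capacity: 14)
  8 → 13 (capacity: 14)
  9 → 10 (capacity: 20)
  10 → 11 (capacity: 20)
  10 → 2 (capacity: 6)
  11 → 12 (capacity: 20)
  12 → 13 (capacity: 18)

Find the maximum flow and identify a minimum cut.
Max flow = 6, Min cut edges: (3,4)

Maximum flow: 6
Minimum cut: (3,4)
Partition: S = [0, 1, 2, 3], T = [4, 5, 6, 7, 8, 9, 10, 11, 12, 13]

Max-flow min-cut theorem verified: both equal 6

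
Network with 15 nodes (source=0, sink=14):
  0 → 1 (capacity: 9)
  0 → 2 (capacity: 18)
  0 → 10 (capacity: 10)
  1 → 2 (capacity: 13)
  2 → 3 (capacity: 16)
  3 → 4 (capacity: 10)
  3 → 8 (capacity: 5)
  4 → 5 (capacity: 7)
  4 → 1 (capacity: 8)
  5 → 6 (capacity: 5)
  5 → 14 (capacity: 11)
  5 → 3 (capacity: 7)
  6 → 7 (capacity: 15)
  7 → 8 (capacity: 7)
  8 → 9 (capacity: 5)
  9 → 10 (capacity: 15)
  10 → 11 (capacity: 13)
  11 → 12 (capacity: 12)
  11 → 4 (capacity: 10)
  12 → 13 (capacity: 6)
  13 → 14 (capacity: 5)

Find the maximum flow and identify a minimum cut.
Max flow = 12, Min cut edges: (4,5), (13,14)

Maximum flow: 12
Minimum cut: (4,5), (13,14)
Partition: S = [0, 1, 2, 3, 4, 6, 7, 8, 9, 10, 11, 12, 13], T = [5, 14]

Max-flow min-cut theorem verified: both equal 12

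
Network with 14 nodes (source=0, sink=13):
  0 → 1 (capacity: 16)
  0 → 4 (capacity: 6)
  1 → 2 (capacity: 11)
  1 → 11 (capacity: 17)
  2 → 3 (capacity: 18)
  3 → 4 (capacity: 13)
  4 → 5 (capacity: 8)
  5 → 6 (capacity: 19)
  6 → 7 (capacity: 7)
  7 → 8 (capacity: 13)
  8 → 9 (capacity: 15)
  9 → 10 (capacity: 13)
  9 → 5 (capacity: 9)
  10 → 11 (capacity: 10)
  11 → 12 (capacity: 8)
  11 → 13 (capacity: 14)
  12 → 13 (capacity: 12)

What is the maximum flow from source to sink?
Maximum flow = 22

Max flow: 22

Flow assignment:
  0 → 1: 16/16
  0 → 4: 6/6
  1 → 11: 16/17
  4 → 5: 6/8
  5 → 6: 6/19
  6 → 7: 6/7
  7 → 8: 6/13
  8 → 9: 6/15
  9 → 10: 6/13
  10 → 11: 6/10
  11 → 12: 8/8
  11 → 13: 14/14
  12 → 13: 8/12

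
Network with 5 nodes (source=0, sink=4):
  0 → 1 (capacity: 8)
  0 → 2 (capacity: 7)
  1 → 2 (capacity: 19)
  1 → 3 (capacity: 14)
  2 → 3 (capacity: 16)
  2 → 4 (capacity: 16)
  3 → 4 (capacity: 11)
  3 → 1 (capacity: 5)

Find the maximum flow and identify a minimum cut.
Max flow = 15, Min cut edges: (0,1), (0,2)

Maximum flow: 15
Minimum cut: (0,1), (0,2)
Partition: S = [0], T = [1, 2, 3, 4]

Max-flow min-cut theorem verified: both equal 15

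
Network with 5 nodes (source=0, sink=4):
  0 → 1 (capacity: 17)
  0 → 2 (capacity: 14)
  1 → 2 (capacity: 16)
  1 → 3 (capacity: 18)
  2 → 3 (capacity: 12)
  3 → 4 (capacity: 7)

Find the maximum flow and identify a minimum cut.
Max flow = 7, Min cut edges: (3,4)

Maximum flow: 7
Minimum cut: (3,4)
Partition: S = [0, 1, 2, 3], T = [4]

Max-flow min-cut theorem verified: both equal 7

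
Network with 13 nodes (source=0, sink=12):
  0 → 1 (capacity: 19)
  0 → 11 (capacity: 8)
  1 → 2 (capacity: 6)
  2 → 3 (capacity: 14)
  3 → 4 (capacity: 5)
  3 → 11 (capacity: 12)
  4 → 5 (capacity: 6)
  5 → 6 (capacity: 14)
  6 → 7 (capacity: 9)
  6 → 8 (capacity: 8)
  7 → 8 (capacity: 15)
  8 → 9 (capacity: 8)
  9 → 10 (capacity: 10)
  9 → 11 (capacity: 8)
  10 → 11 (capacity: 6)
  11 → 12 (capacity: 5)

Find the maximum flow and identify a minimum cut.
Max flow = 5, Min cut edges: (11,12)

Maximum flow: 5
Minimum cut: (11,12)
Partition: S = [0, 1, 2, 3, 4, 5, 6, 7, 8, 9, 10, 11], T = [12]

Max-flow min-cut theorem verified: both equal 5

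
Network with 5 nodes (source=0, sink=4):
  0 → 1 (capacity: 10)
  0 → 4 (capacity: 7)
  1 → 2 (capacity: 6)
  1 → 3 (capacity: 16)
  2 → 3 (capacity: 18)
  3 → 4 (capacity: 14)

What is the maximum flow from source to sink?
Maximum flow = 17

Max flow: 17

Flow assignment:
  0 → 1: 10/10
  0 → 4: 7/7
  1 → 3: 10/16
  3 → 4: 10/14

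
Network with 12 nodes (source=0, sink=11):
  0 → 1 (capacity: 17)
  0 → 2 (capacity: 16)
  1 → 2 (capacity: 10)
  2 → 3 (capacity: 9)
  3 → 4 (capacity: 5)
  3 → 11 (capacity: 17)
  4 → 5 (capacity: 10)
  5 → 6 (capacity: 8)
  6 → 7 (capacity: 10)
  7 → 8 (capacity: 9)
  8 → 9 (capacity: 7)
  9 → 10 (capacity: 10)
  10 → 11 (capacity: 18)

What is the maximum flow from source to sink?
Maximum flow = 9

Max flow: 9

Flow assignment:
  0 → 1: 9/17
  1 → 2: 9/10
  2 → 3: 9/9
  3 → 11: 9/17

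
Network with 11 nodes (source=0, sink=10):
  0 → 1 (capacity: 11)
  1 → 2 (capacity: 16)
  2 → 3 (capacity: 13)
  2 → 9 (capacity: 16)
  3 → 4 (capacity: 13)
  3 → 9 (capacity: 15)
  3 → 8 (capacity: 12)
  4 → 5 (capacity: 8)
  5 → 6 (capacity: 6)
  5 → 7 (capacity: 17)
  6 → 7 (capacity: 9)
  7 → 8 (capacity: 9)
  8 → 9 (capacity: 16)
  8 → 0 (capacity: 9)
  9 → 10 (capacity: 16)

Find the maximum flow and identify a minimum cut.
Max flow = 11, Min cut edges: (0,1)

Maximum flow: 11
Minimum cut: (0,1)
Partition: S = [0], T = [1, 2, 3, 4, 5, 6, 7, 8, 9, 10]

Max-flow min-cut theorem verified: both equal 11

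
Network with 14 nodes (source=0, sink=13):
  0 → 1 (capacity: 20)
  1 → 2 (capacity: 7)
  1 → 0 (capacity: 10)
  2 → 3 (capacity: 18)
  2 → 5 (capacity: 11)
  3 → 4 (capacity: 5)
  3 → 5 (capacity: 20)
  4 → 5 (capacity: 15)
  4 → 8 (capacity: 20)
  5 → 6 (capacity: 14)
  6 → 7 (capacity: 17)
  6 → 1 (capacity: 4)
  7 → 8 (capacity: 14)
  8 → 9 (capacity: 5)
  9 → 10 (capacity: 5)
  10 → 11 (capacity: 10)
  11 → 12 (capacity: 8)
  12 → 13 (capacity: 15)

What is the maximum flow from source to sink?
Maximum flow = 5

Max flow: 5

Flow assignment:
  0 → 1: 5/20
  1 → 2: 5/7
  2 → 3: 3/18
  2 → 5: 2/11
  3 → 4: 3/5
  4 → 8: 3/20
  5 → 6: 2/14
  6 → 7: 2/17
  7 → 8: 2/14
  8 → 9: 5/5
  9 → 10: 5/5
  10 → 11: 5/10
  11 → 12: 5/8
  12 → 13: 5/15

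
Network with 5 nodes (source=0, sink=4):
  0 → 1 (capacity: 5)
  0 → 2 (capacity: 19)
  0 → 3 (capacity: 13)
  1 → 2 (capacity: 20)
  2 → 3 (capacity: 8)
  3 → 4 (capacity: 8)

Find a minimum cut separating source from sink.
Min cut value = 8, edges: (3,4)

Min cut value: 8
Partition: S = [0, 1, 2, 3], T = [4]
Cut edges: (3,4)

By max-flow min-cut theorem, max flow = min cut = 8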